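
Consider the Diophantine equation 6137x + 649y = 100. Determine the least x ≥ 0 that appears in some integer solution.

395

gcd(6137, 649) = 1  (6137 = 9*649 + 296, 649 = 2*296 + 57, 296 = 5*57 + 11, 57 = 5*11 + 2, 11 = 5*2 + 1, 2 = 2*1).
1 divides 100, so solutions exist.
Back-substituting, 6137*(296) + 649*(-2799) = 1.
Scale by 100/1 = 100: (x₀, y₀) = (29600, -279900).
General solution: x = 29600 + 649t, y = -279900 - 6137t for integer t.
x ≥ 0: smallest is 29600 mod 649 = 395 (at t = -45), with y = -3735.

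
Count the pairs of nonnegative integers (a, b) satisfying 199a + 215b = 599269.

gcd(215, 199) = 1.
By Bézout, 199×(94) + 215×(-87) = 1.
One solution: (211, 2592).
General: a = 211 + 215t, b = 2592 - 199t.
a ≥ 0 ⇒ t ≥ 0; b ≥ 0 ⇒ t ≤ 13. So t ∈ [0, 13]: 14 solutions.

14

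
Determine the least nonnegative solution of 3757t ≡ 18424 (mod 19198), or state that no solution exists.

17348

gcd(19198, 3757) = 1  (19198 = 5*3757 + 413, 3757 = 9*413 + 40, 413 = 10*40 + 13, 40 = 3*13 + 1, 13 = 13*1).
1 divides 18424, so solutions exist.
Back-substituting, 3757*(1441) + 19198*(-282) = 1.
So 3757*(1441) ≡ 1 (mod 19198); multiply by 18424: t ≡ 26548984 (mod 19198).
Smallest nonnegative: t = 26548984 mod 19198 = 17348.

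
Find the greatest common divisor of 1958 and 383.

gcd(1958, 383) = 1  (1958 = 5*383 + 43, 383 = 8*43 + 39, 43 = 1*39 + 4, 39 = 9*4 + 3, 4 = 1*3 + 1, 3 = 3*1).

1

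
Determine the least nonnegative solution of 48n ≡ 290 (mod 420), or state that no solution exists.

no solution

gcd(420, 48) = 12.
12 does not divide 290, so the congruence has no solution.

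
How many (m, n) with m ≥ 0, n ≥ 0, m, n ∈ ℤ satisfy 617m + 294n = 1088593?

6

gcd(617, 294) = 1.
By Bézout, 617*(71) + 294*(-149) = 1.
One solution: (149, 3390).
General: m = 149 + 294t, n = 3390 - 617t.
m ≥ 0 ⇒ t ≥ 0; n ≥ 0 ⇒ t ≤ 5. So t ∈ [0, 5]: 6 solutions.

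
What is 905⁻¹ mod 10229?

8997

gcd(10229, 905) = 1  (10229 = 11×905 + 274, 905 = 3×274 + 83, 274 = 3×83 + 25, 83 = 3×25 + 8, 25 = 3×8 + 1, 8 = 8×1).
Back-substituting, 905×(-1232) + 10229×(109) = 1.
So 905×-1232 ≡ 1 (mod 10229), and -1232 mod 10229 = 8997.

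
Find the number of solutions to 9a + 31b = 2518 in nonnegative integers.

9

gcd(31, 9) = 1  (31 = 3*9 + 4, 9 = 2*4 + 1, 4 = 4*1).
Back-substituting, 9*(7) + 31*(-2) = 1.
Scale by 2518: one solution is (17626, -5036). Reduce a mod 31: (18, 76).
General: a = 18 + 31t, b = 76 - 9t.
a ≥ 0 ⇒ t ≥ 0; b ≥ 0 ⇒ t ≤ 8. So t ∈ [0, 8]: 9 solutions.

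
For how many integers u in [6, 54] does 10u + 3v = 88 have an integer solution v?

16

gcd(10, 3) = 1.
By Bézout, 10×(1) + 3×(-3) = 1.
Particular solution: (1, 26).
General solution: u = 1 + 3t, v = 26 - 10t for integer t.
6 ≤ 1 + 3t ≤ 54 gives t ∈ [2, 17], which is 16 values.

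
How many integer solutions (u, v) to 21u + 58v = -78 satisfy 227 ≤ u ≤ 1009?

13

gcd(58, 21) = 1.
By Bézout, 21·(-11) + 58·(4) = 1.
Particular solution: (46, -18).
General solution: u = 46 + 58t, v = -18 - 21t for integer t.
227 ≤ 46 + 58t ≤ 1009 gives t ∈ [4, 16], which is 13 values.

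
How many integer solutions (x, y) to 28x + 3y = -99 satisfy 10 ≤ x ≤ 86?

25

gcd(28, 3) = 1.
By Bézout, 28*(1) + 3*(-9) = 1.
Particular solution: (0, -33).
General solution: x = 0 + 3t, y = -33 - 28t for integer t.
10 ≤ 0 + 3t ≤ 86 gives t ∈ [4, 28], which is 25 values.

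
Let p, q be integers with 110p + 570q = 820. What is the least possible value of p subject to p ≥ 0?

gcd(570, 110):
  570 = 5×110 + 20
  110 = 5×20 + 10
  20 = 2×10
so gcd(570, 110) = 10.
10 divides 820, so solutions exist.
Back-substitute for Bézout coefficients:
  10 = 110 - 5×20
  ... = 110×(26) + 570×(-5)
Scale by 820/10 = 82: (p₀, q₀) = (2132, -410).
General solution: p = 2132 + 57t, q = -410 - 11t for integer t.
p ≥ 0: smallest is 2132 mod 57 = 23 (at t = -37), with q = -3.

23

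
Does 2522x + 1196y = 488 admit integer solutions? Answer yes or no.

no

gcd(2522, 1196) = 26  (2522 = 2×1196 + 130, 1196 = 9×130 + 26, 130 = 5×26).
26 does not divide 488 (remainder 20), so no integer solutions.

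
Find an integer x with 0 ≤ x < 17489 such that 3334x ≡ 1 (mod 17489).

9951

gcd(17489, 3334) = 1.
By Bézout, 3334×(-7538) + 17489×(1437) = 1.
So 3334×-7538 ≡ 1 (mod 17489), and -7538 mod 17489 = 9951.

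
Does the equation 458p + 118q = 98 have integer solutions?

yes

gcd(458, 118) = 2  (458 = 3*118 + 104, 118 = 1*104 + 14, 104 = 7*14 + 6, 14 = 2*6 + 2, 6 = 3*2).
2 divides 98, so integer solutions exist.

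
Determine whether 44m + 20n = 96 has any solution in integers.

gcd(44, 20):
  44 = 2×20 + 4
  20 = 5×4
so gcd(44, 20) = 4.
4 divides 96, so integer solutions exist.

yes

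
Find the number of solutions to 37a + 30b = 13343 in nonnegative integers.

12

gcd(37, 30):
  37 = 1*30 + 7
  30 = 4*7 + 2
  7 = 3*2 + 1
  2 = 2*1
so gcd(37, 30) = 1.
Back-substitute for Bézout coefficients:
  1 = 7 - 3*2
  ... = 37*(13) + 30*(-16)
Scale by 13343: one solution is (173459, -213488). Reduce a mod 30: (29, 409).
General: a = 29 + 30t, b = 409 - 37t.
a ≥ 0 ⇒ t ≥ 0; b ≥ 0 ⇒ t ≤ 11. So t ∈ [0, 11]: 12 solutions.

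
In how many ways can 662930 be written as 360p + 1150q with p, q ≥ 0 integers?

16

gcd(1150, 360):
  1150 = 3×360 + 70
  360 = 5×70 + 10
  70 = 7×10
so gcd(1150, 360) = 10.
Back-substitute for Bézout coefficients:
  10 = 360 - 5×70
  ... = 360×(16) + 1150×(-5)
Scale by 66293: one solution is (1060688, -331465). Reduce p mod 115: (43, 563).
General: p = 43 + 115t, q = 563 - 36t.
p ≥ 0 ⇒ t ≥ 0; q ≥ 0 ⇒ t ≤ 15. So t ∈ [0, 15]: 16 solutions.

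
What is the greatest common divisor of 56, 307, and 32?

gcd(307, 56) = 1.
gcd(1, 32) = 1.

1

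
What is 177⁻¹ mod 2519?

gcd(2519, 177) = 1.
By Bézout, 177×(1167) + 2519×(-82) = 1.
So 177×1167 ≡ 1 (mod 2519), and 1167 mod 2519 = 1167.

1167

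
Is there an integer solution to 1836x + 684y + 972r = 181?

gcd(1836, 684) = 36  (1836 = 2*684 + 468, 684 = 1*468 + 216, 468 = 2*216 + 36, 216 = 6*36).
gcd(36, 972) = 36.
36 does not divide 181 (remainder 1), so no integer solutions.

no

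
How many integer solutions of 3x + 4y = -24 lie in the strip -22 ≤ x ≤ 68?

gcd(4, 3) = 1.
By Bézout, 3*(-1) + 4*(1) = 1.
Particular solution: (0, -6).
General solution: x = 0 + 4t, y = -6 - 3t for integer t.
-22 ≤ 0 + 4t ≤ 68 gives t ∈ [-5, 17], which is 23 values.

23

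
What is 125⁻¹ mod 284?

25

gcd(284, 125):
  284 = 2×125 + 34
  125 = 3×34 + 23
  34 = 1×23 + 11
  23 = 2×11 + 1
  11 = 11×1
so gcd(284, 125) = 1.
Back-substitute for Bézout coefficients:
  1 = 23 - 2×11
  ... = 125×(25) + 284×(-11)
So 125×25 ≡ 1 (mod 284), and 25 mod 284 = 25.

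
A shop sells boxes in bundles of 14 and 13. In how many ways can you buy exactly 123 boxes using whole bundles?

1

Need nonnegative integers with 14j + 13k = 123.
gcd(14, 13) = 1, and 14·(1) + 13·(-1) = 1.
So (j₀, k₀) = (123, -123); general j = 123 + 13t, k = -123 - 14t.
j ≥ 0 ⇒ t ≥ -9; k ≥ 0 ⇒ t ≤ -9. That's 1 value of t.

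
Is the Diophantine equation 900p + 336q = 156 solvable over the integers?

gcd(900, 336) = 12.
12 divides 156, so integer solutions exist.

yes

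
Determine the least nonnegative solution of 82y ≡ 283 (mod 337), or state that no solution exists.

gcd(337, 82) = 1.
1 divides 283, so solutions exist.
By Bézout, 82·(37) + 337·(-9) = 1.
So 82·(37) ≡ 1 (mod 337); multiply by 283: y ≡ 10471 (mod 337).
Smallest nonnegative: y = 10471 mod 337 = 24.

24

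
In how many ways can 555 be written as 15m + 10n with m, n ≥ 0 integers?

19

gcd(15, 10) = 5  (15 = 1*10 + 5, 10 = 2*5).
Back-substituting, 15*(1) + 10*(-1) = 5.
Scale by 111: one solution is (111, -111). Reduce m mod 2: (1, 54).
General: m = 1 + 2t, n = 54 - 3t.
m ≥ 0 ⇒ t ≥ 0; n ≥ 0 ⇒ t ≤ 18. So t ∈ [0, 18]: 19 solutions.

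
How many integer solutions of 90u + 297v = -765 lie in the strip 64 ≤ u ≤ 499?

gcd(297, 90) = 9.
By Bézout, 90*(10) + 297*(-3) = 9.
Particular solution: (8, -5).
General solution: u = 8 + 33t, v = -5 - 10t for integer t.
64 ≤ 8 + 33t ≤ 499 gives t ∈ [2, 14], which is 13 values.

13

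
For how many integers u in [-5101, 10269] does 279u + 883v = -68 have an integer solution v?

17

gcd(883, 279):
  883 = 3*279 + 46
  279 = 6*46 + 3
  46 = 15*3 + 1
  3 = 3*1
so gcd(883, 279) = 1.
Back-substitute for Bézout coefficients:
  1 = 46 - 15*3
  ... = 279*(-288) + 883*(91)
Scale by -68: particular solution (19584, -6188); reduce u mod 883: (158, -50).
General solution: u = 158 + 883t, v = -50 - 279t for integer t.
-5101 ≤ 158 + 883t ≤ 10269 gives t ∈ [-5, 11], which is 17 values.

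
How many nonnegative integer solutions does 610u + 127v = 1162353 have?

gcd(610, 127) = 1.
By Bézout, 610·(-61) + 127·(293) = 1.
One solution: (59, 8869).
General: u = 59 + 127t, v = 8869 - 610t.
u ≥ 0 ⇒ t ≥ 0; v ≥ 0 ⇒ t ≤ 14. So t ∈ [0, 14]: 15 solutions.

15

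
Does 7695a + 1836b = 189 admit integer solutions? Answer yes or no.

yes

gcd(7695, 1836) = 27  (7695 = 4·1836 + 351, 1836 = 5·351 + 81, 351 = 4·81 + 27, 81 = 3·27).
27 divides 189, so integer solutions exist.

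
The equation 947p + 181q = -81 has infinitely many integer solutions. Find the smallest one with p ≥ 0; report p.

gcd(947, 181) = 1.
1 divides -81, so solutions exist.
By Bézout, 947·(-56) + 181·(293) = 1.
Scale by -81/1 = -81: (p₀, q₀) = (4536, -23733).
General solution: p = 4536 + 181t, q = -23733 - 947t for integer t.
p ≥ 0: smallest is 4536 mod 181 = 11 (at t = -25), with q = -58.

11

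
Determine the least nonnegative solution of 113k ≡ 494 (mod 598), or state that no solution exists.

52

gcd(598, 113) = 1  (598 = 5*113 + 33, 113 = 3*33 + 14, 33 = 2*14 + 5, 14 = 2*5 + 4, 5 = 1*4 + 1, 4 = 4*1).
1 divides 494, so solutions exist.
Back-substituting, 113*(-127) + 598*(24) = 1.
So 113*(-127) ≡ 1 (mod 598); multiply by 494: k ≡ -62738 (mod 598).
Smallest nonnegative: k = -62738 mod 598 = 52.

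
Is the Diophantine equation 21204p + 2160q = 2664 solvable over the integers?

yes

gcd(21204, 2160) = 36  (21204 = 9×2160 + 1764, 2160 = 1×1764 + 396, 1764 = 4×396 + 180, 396 = 2×180 + 36, 180 = 5×36).
36 divides 2664, so integer solutions exist.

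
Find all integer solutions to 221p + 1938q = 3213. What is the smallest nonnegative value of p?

111

gcd(1938, 221):
  1938 = 8·221 + 170
  221 = 1·170 + 51
  170 = 3·51 + 17
  51 = 3·17
so gcd(1938, 221) = 17.
17 divides 3213, so solutions exist.
Back-substitute for Bézout coefficients:
  17 = 170 - 3·51
  ... = 221·(-35) + 1938·(4)
Scale by 3213/17 = 189: (p₀, q₀) = (-6615, 756).
General solution: p = -6615 + 114t, q = 756 - 13t for integer t.
p ≥ 0: smallest is -6615 mod 114 = 111 (at t = 59), with q = -11.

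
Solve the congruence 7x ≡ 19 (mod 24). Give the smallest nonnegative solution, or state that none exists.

13

gcd(24, 7):
  24 = 3×7 + 3
  7 = 2×3 + 1
  3 = 3×1
so gcd(24, 7) = 1.
1 divides 19, so solutions exist.
Back-substitute for Bézout coefficients:
  1 = 7 - 2×3
  ... = 7×(7) + 24×(-2)
So 7×(7) ≡ 1 (mod 24); multiply by 19: x ≡ 133 (mod 24).
Smallest nonnegative: x = 133 mod 24 = 13.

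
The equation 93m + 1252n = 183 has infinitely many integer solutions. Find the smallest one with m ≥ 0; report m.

gcd(1252, 93) = 1  (1252 = 13*93 + 43, 93 = 2*43 + 7, 43 = 6*7 + 1, 7 = 7*1).
1 divides 183, so solutions exist.
Back-substituting, 93*(-175) + 1252*(13) = 1.
Scale by 183/1 = 183: (m₀, n₀) = (-32025, 2379).
General solution: m = -32025 + 1252t, n = 2379 - 93t for integer t.
m ≥ 0: smallest is -32025 mod 1252 = 527 (at t = 26), with n = -39.

527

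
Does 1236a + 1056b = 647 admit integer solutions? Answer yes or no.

gcd(1236, 1056) = 12  (1236 = 1·1056 + 180, 1056 = 5·180 + 156, 180 = 1·156 + 24, 156 = 6·24 + 12, 24 = 2·12).
12 does not divide 647 (remainder 11), so no integer solutions.

no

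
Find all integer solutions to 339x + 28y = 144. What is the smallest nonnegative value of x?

gcd(339, 28) = 1.
1 divides 144, so solutions exist.
By Bézout, 339·(-9) + 28·(109) = 1.
Scale by 144/1 = 144: (x₀, y₀) = (-1296, 15696).
General solution: x = -1296 + 28t, y = 15696 - 339t for integer t.
x ≥ 0: smallest is -1296 mod 28 = 20 (at t = 47), with y = -237.

20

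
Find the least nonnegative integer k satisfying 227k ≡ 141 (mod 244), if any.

gcd(244, 227):
  244 = 1×227 + 17
  227 = 13×17 + 6
  17 = 2×6 + 5
  6 = 1×5 + 1
  5 = 5×1
so gcd(244, 227) = 1.
1 divides 141, so solutions exist.
Back-substitute for Bézout coefficients:
  1 = 6 - 1×5
  ... = 227×(43) + 244×(-40)
So 227×(43) ≡ 1 (mod 244); multiply by 141: k ≡ 6063 (mod 244).
Smallest nonnegative: k = 6063 mod 244 = 207.

207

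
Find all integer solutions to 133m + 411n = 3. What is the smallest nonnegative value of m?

102

gcd(411, 133):
  411 = 3*133 + 12
  133 = 11*12 + 1
  12 = 12*1
so gcd(411, 133) = 1.
1 divides 3, so solutions exist.
Back-substitute for Bézout coefficients:
  1 = 133 - 11*12
  ... = 133*(34) + 411*(-11)
Scale by 3/1 = 3: (m₀, n₀) = (102, -33).
General solution: m = 102 + 411t, n = -33 - 133t for integer t.
m ≥ 0: smallest is 102 mod 411 = 102 (at t = 0), with n = -33.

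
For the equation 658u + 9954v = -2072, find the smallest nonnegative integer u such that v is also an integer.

133

gcd(9954, 658) = 14.
14 divides -2072, so solutions exist.
By Bézout, 658×(-121) + 9954×(8) = 14.
Scale by -2072/14 = -148: (u₀, v₀) = (17908, -1184).
General solution: u = 17908 + 711t, v = -1184 - 47t for integer t.
u ≥ 0: smallest is 17908 mod 711 = 133 (at t = -25), with v = -9.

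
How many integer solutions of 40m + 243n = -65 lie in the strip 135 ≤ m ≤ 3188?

13

gcd(243, 40) = 1.
By Bézout, 40×(79) + 243×(-13) = 1.
Particular solution: (211, -35).
General solution: m = 211 + 243t, n = -35 - 40t for integer t.
135 ≤ 211 + 243t ≤ 3188 gives t ∈ [0, 12], which is 13 values.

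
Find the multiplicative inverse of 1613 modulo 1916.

1701

gcd(1916, 1613) = 1.
By Bézout, 1613*(-215) + 1916*(181) = 1.
So 1613*-215 ≡ 1 (mod 1916), and -215 mod 1916 = 1701.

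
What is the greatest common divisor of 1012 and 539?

gcd(1012, 539):
  1012 = 1×539 + 473
  539 = 1×473 + 66
  473 = 7×66 + 11
  66 = 6×11
so gcd(1012, 539) = 11.

11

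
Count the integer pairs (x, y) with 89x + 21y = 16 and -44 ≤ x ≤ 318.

gcd(89, 21):
  89 = 4×21 + 5
  21 = 4×5 + 1
  5 = 5×1
so gcd(89, 21) = 1.
Back-substitute for Bézout coefficients:
  1 = 21 - 4×5
  ... = 89×(-4) + 21×(17)
Scale by 16: particular solution (-64, 272); reduce x mod 21: (20, -84).
General solution: x = 20 + 21t, y = -84 - 89t for integer t.
-44 ≤ 20 + 21t ≤ 318 gives t ∈ [-3, 14], which is 18 values.

18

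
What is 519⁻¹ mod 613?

gcd(613, 519):
  613 = 1*519 + 94
  519 = 5*94 + 49
  94 = 1*49 + 45
  49 = 1*45 + 4
  45 = 11*4 + 1
  4 = 4*1
so gcd(613, 519) = 1.
Back-substitute for Bézout coefficients:
  1 = 45 - 11*4
  ... = 519*(-150) + 613*(127)
So 519*-150 ≡ 1 (mod 613), and -150 mod 613 = 463.

463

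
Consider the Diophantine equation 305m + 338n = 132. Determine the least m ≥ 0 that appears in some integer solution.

334

gcd(338, 305):
  338 = 1×305 + 33
  305 = 9×33 + 8
  33 = 4×8 + 1
  8 = 8×1
so gcd(338, 305) = 1.
1 divides 132, so solutions exist.
Back-substitute for Bézout coefficients:
  1 = 33 - 4×8
  ... = 305×(-41) + 338×(37)
Scale by 132/1 = 132: (m₀, n₀) = (-5412, 4884).
General solution: m = -5412 + 338t, n = 4884 - 305t for integer t.
m ≥ 0: smallest is -5412 mod 338 = 334 (at t = 17), with n = -301.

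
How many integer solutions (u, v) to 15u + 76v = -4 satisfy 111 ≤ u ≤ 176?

gcd(76, 15) = 1.
By Bézout, 15·(-5) + 76·(1) = 1.
Particular solution: (20, -4).
General solution: u = 20 + 76t, v = -4 - 15t for integer t.
111 ≤ 20 + 76t ≤ 176 gives t ∈ [2, 2], which is 1 value.

1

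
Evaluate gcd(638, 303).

1

gcd(638, 303):
  638 = 2·303 + 32
  303 = 9·32 + 15
  32 = 2·15 + 2
  15 = 7·2 + 1
  2 = 2·1
so gcd(638, 303) = 1.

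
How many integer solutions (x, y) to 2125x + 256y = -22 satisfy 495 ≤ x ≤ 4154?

14

gcd(2125, 256) = 1  (2125 = 8·256 + 77, 256 = 3·77 + 25, 77 = 3·25 + 2, 25 = 12·2 + 1, 2 = 2·1).
Back-substituting, 2125·(-123) + 256·(1021) = 1.
Scale by -22: particular solution (2706, -22462); reduce x mod 256: (146, -1212).
General solution: x = 146 + 256t, y = -1212 - 2125t for integer t.
495 ≤ 146 + 256t ≤ 4154 gives t ∈ [2, 15], which is 14 values.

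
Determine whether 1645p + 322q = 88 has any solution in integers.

no

gcd(1645, 322) = 7.
7 does not divide 88 (remainder 4), so no integer solutions.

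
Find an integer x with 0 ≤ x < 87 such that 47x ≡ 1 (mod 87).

gcd(87, 47) = 1.
By Bézout, 47·(-37) + 87·(20) = 1.
So 47·-37 ≡ 1 (mod 87), and -37 mod 87 = 50.

50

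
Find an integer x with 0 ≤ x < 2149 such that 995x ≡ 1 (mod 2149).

gcd(2149, 995):
  2149 = 2*995 + 159
  995 = 6*159 + 41
  159 = 3*41 + 36
  41 = 1*36 + 5
  36 = 7*5 + 1
  5 = 5*1
so gcd(2149, 995) = 1.
Back-substitute for Bézout coefficients:
  1 = 36 - 7*5
  ... = 995*(-419) + 2149*(194)
So 995*-419 ≡ 1 (mod 2149), and -419 mod 2149 = 1730.

1730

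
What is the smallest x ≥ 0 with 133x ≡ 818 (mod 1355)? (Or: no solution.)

gcd(1355, 133):
  1355 = 10·133 + 25
  133 = 5·25 + 8
  25 = 3·8 + 1
  8 = 8·1
so gcd(1355, 133) = 1.
1 divides 818, so solutions exist.
Back-substitute for Bézout coefficients:
  1 = 25 - 3·8
  ... = 133·(-163) + 1355·(16)
So 133·(-163) ≡ 1 (mod 1355); multiply by 818: x ≡ -133334 (mod 1355).
Smallest nonnegative: x = -133334 mod 1355 = 811.

811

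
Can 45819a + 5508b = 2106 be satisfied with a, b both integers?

yes

gcd(45819, 5508) = 27  (45819 = 8*5508 + 1755, 5508 = 3*1755 + 243, 1755 = 7*243 + 54, 243 = 4*54 + 27, 54 = 2*27).
27 divides 2106, so integer solutions exist.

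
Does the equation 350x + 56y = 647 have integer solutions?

gcd(350, 56) = 14  (350 = 6·56 + 14, 56 = 4·14).
14 does not divide 647 (remainder 3), so no integer solutions.

no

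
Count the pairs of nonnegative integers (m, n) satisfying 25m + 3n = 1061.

gcd(25, 3) = 1.
By Bézout, 25*(1) + 3*(-8) = 1.
One solution: (2, 337).
General: m = 2 + 3t, n = 337 - 25t.
m ≥ 0 ⇒ t ≥ 0; n ≥ 0 ⇒ t ≤ 13. So t ∈ [0, 13]: 14 solutions.

14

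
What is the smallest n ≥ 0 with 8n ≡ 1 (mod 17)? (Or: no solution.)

gcd(17, 8) = 1  (17 = 2·8 + 1, 8 = 8·1).
1 divides 1, so solutions exist.
Back-substituting, 8·(-2) + 17·(1) = 1.
So 8·(-2) ≡ 1 (mod 17); multiply by 1: n ≡ -2 (mod 17).
Smallest nonnegative: n = -2 mod 17 = 15.

15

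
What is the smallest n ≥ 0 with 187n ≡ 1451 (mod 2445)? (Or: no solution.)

gcd(2445, 187) = 1.
1 divides 1451, so solutions exist.
By Bézout, 187×(523) + 2445×(-40) = 1.
So 187×(523) ≡ 1 (mod 2445); multiply by 1451: n ≡ 758873 (mod 2445).
Smallest nonnegative: n = 758873 mod 2445 = 923.

923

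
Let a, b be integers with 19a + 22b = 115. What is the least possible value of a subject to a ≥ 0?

13

gcd(22, 19) = 1.
1 divides 115, so solutions exist.
By Bézout, 19·(7) + 22·(-6) = 1.
Scale by 115/1 = 115: (a₀, b₀) = (805, -690).
General solution: a = 805 + 22t, b = -690 - 19t for integer t.
a ≥ 0: smallest is 805 mod 22 = 13 (at t = -36), with b = -6.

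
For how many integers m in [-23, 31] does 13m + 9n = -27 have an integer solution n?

6

gcd(13, 9) = 1  (13 = 1·9 + 4, 9 = 2·4 + 1, 4 = 4·1).
Back-substituting, 13·(-2) + 9·(3) = 1.
Scale by -27: particular solution (54, -81); reduce m mod 9: (0, -3).
General solution: m = 0 + 9t, n = -3 - 13t for integer t.
-23 ≤ 0 + 9t ≤ 31 gives t ∈ [-2, 3], which is 6 values.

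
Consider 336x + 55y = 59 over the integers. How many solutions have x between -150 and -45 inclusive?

2

gcd(336, 55) = 1  (336 = 6*55 + 6, 55 = 9*6 + 1, 6 = 6*1).
Back-substituting, 336*(-9) + 55*(55) = 1.
Scale by 59: particular solution (-531, 3245); reduce x mod 55: (19, -115).
General solution: x = 19 + 55t, y = -115 - 336t for integer t.
-150 ≤ 19 + 55t ≤ -45 gives t ∈ [-3, -2], which is 2 values.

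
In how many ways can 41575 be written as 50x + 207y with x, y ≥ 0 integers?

gcd(207, 50) = 1.
By Bézout, 50*(29) + 207*(-7) = 1.
One solution: (107, 175).
General: x = 107 + 207t, y = 175 - 50t.
x ≥ 0 ⇒ t ≥ 0; y ≥ 0 ⇒ t ≤ 3. So t ∈ [0, 3]: 4 solutions.

4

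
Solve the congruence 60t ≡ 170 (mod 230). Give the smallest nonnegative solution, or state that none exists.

gcd(230, 60) = 10  (230 = 3*60 + 50, 60 = 1*50 + 10, 50 = 5*10).
10 divides 170, so solutions exist.
Back-substituting, 60*(4) + 230*(-1) = 10.
So 60*(4) ≡ 10 (mod 230); multiply by 17: t ≡ 68 (mod 23).
Smallest nonnegative: t = 68 mod 23 = 22.

22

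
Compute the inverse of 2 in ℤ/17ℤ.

gcd(17, 2) = 1.
By Bézout, 2×(-8) + 17×(1) = 1.
So 2×-8 ≡ 1 (mod 17), and -8 mod 17 = 9.

9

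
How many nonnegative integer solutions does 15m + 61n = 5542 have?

6

gcd(61, 15) = 1  (61 = 4×15 + 1, 15 = 15×1).
Back-substituting, 15×(-4) + 61×(1) = 1.
Scale by 5542: one solution is (-22168, 5542). Reduce m mod 61: (36, 82).
General: m = 36 + 61t, n = 82 - 15t.
m ≥ 0 ⇒ t ≥ 0; n ≥ 0 ⇒ t ≤ 5. So t ∈ [0, 5]: 6 solutions.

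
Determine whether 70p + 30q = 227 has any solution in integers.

gcd(70, 30) = 10  (70 = 2*30 + 10, 30 = 3*10).
10 does not divide 227 (remainder 7), so no integer solutions.

no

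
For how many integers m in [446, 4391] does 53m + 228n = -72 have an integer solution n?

17

gcd(228, 53):
  228 = 4×53 + 16
  53 = 3×16 + 5
  16 = 3×5 + 1
  5 = 5×1
so gcd(228, 53) = 1.
Back-substitute for Bézout coefficients:
  1 = 16 - 3×5
  ... = 53×(-43) + 228×(10)
Scale by -72: particular solution (3096, -720); reduce m mod 228: (132, -31).
General solution: m = 132 + 228t, n = -31 - 53t for integer t.
446 ≤ 132 + 228t ≤ 4391 gives t ∈ [2, 18], which is 17 values.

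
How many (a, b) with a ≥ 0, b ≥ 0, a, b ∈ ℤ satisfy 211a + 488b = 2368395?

gcd(488, 211) = 1  (488 = 2·211 + 66, 211 = 3·66 + 13, 66 = 5·13 + 1, 13 = 13·1).
Back-substituting, 211·(-37) + 488·(16) = 1.
Scale by 2368395: one solution is (-87630615, 37894320). Reduce a mod 488: (33, 4839).
General: a = 33 + 488t, b = 4839 - 211t.
a ≥ 0 ⇒ t ≥ 0; b ≥ 0 ⇒ t ≤ 22. So t ∈ [0, 22]: 23 solutions.

23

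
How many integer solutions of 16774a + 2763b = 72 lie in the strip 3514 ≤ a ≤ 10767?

gcd(16774, 2763):
  16774 = 6*2763 + 196
  2763 = 14*196 + 19
  196 = 10*19 + 6
  19 = 3*6 + 1
  6 = 6*1
so gcd(16774, 2763) = 1.
Back-substitute for Bézout coefficients:
  1 = 19 - 3*6
  ... = 16774*(-437) + 2763*(2653)
Scale by 72: particular solution (-31464, 191016); reduce a mod 2763: (1692, -10272).
General solution: a = 1692 + 2763t, b = -10272 - 16774t for integer t.
3514 ≤ 1692 + 2763t ≤ 10767 gives t ∈ [1, 3], which is 3 values.

3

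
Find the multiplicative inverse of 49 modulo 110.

gcd(110, 49) = 1  (110 = 2*49 + 12, 49 = 4*12 + 1, 12 = 12*1).
Back-substituting, 49*(9) + 110*(-4) = 1.
So 49*9 ≡ 1 (mod 110), and 9 mod 110 = 9.

9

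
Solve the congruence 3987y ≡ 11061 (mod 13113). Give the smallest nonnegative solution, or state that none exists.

233

gcd(13113, 3987) = 9.
9 divides 11061, so solutions exist.
By Bézout, 3987·(-148) + 13113·(45) = 9.
So 3987·(-148) ≡ 9 (mod 13113); multiply by 1229: y ≡ -181892 (mod 1457).
Smallest nonnegative: y = -181892 mod 1457 = 233.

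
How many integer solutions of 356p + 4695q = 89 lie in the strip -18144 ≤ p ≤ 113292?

gcd(4695, 356) = 1  (4695 = 13×356 + 67, 356 = 5×67 + 21, 67 = 3×21 + 4, 21 = 5×4 + 1, 4 = 4×1).
Back-substituting, 356×(1121) + 4695×(-85) = 1.
Scale by 89: particular solution (99769, -7565); reduce p mod 4695: (1174, -89).
General solution: p = 1174 + 4695t, q = -89 - 356t for integer t.
-18144 ≤ 1174 + 4695t ≤ 113292 gives t ∈ [-4, 23], which is 28 values.

28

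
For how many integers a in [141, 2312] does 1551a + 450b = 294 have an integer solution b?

gcd(1551, 450) = 3  (1551 = 3·450 + 201, 450 = 2·201 + 48, 201 = 4·48 + 9, 48 = 5·9 + 3, 9 = 3·3).
Back-substituting, 1551·(-47) + 450·(162) = 3.
Scale by 98: particular solution (-4606, 15876); reduce a mod 150: (44, -151).
General solution: a = 44 + 150t, b = -151 - 517t for integer t.
141 ≤ 44 + 150t ≤ 2312 gives t ∈ [1, 15], which is 15 values.

15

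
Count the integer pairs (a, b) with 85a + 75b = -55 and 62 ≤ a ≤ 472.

28

gcd(85, 75) = 5.
By Bézout, 85*(-7) + 75*(8) = 5.
Particular solution: (2, -3).
General solution: a = 2 + 15t, b = -3 - 17t for integer t.
62 ≤ 2 + 15t ≤ 472 gives t ∈ [4, 31], which is 28 values.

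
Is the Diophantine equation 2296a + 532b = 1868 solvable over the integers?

gcd(2296, 532) = 28  (2296 = 4·532 + 168, 532 = 3·168 + 28, 168 = 6·28).
28 does not divide 1868 (remainder 20), so no integer solutions.

no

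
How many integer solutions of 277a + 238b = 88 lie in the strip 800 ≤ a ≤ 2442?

gcd(277, 238):
  277 = 1*238 + 39
  238 = 6*39 + 4
  39 = 9*4 + 3
  4 = 1*3 + 1
  3 = 3*1
so gcd(277, 238) = 1.
Back-substitute for Bézout coefficients:
  1 = 4 - 1*3
  ... = 277*(-61) + 238*(71)
Scale by 88: particular solution (-5368, 6248); reduce a mod 238: (106, -123).
General solution: a = 106 + 238t, b = -123 - 277t for integer t.
800 ≤ 106 + 238t ≤ 2442 gives t ∈ [3, 9], which is 7 values.

7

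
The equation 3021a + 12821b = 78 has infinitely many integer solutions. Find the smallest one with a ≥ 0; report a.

gcd(12821, 3021) = 1  (12821 = 4*3021 + 737, 3021 = 4*737 + 73, 737 = 10*73 + 7, 73 = 10*7 + 3, 7 = 2*3 + 1, 3 = 3*1).
1 divides 78, so solutions exist.
Back-substituting, 3021*(-3688) + 12821*(869) = 1.
Scale by 78/1 = 78: (a₀, b₀) = (-287664, 67782).
General solution: a = -287664 + 12821t, b = 67782 - 3021t for integer t.
a ≥ 0: smallest is -287664 mod 12821 = 7219 (at t = 23), with b = -1701.

7219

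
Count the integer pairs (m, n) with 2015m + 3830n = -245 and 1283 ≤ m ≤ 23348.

gcd(3830, 2015) = 5.
By Bézout, 2015·(249) + 3830·(-131) = 5.
Particular solution: (55, -29).
General solution: m = 55 + 766t, n = -29 - 403t for integer t.
1283 ≤ 55 + 766t ≤ 23348 gives t ∈ [2, 30], which is 29 values.

29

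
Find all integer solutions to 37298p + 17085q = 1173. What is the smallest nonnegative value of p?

gcd(37298, 17085) = 17  (37298 = 2*17085 + 3128, 17085 = 5*3128 + 1445, 3128 = 2*1445 + 238, 1445 = 6*238 + 17, 238 = 14*17).
17 divides 1173, so solutions exist.
Back-substituting, 37298*(-71) + 17085*(155) = 17.
Scale by 1173/17 = 69: (p₀, q₀) = (-4899, 10695).
General solution: p = -4899 + 1005t, q = 10695 - 2194t for integer t.
p ≥ 0: smallest is -4899 mod 1005 = 126 (at t = 5), with q = -275.

126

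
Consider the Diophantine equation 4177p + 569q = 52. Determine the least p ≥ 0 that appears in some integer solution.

12

gcd(4177, 569) = 1  (4177 = 7*569 + 194, 569 = 2*194 + 181, 194 = 1*181 + 13, 181 = 13*13 + 12, 13 = 1*12 + 1, 12 = 12*1).
1 divides 52, so solutions exist.
Back-substituting, 4177*(44) + 569*(-323) = 1.
Scale by 52/1 = 52: (p₀, q₀) = (2288, -16796).
General solution: p = 2288 + 569t, q = -16796 - 4177t for integer t.
p ≥ 0: smallest is 2288 mod 569 = 12 (at t = -4), with q = -88.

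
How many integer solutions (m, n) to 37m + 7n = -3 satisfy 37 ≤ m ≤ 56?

3

gcd(37, 7) = 1  (37 = 5×7 + 2, 7 = 3×2 + 1, 2 = 2×1).
Back-substituting, 37×(-3) + 7×(16) = 1.
Scale by -3: particular solution (9, -48); reduce m mod 7: (2, -11).
General solution: m = 2 + 7t, n = -11 - 37t for integer t.
37 ≤ 2 + 7t ≤ 56 gives t ∈ [5, 7], which is 3 values.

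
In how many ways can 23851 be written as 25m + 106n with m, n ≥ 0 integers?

9

gcd(106, 25) = 1.
By Bézout, 25×(17) + 106×(-4) = 1.
One solution: (17, 221).
General: m = 17 + 106t, n = 221 - 25t.
m ≥ 0 ⇒ t ≥ 0; n ≥ 0 ⇒ t ≤ 8. So t ∈ [0, 8]: 9 solutions.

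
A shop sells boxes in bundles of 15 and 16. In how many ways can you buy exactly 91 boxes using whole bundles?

1

Need nonnegative integers with 15j + 16k = 91.
gcd(15, 16) = 1, and 15·(-1) + 16·(1) = 1.
So (j₀, k₀) = (-91, 91); general j = -91 + 16t, k = 91 - 15t.
j ≥ 0 ⇒ t ≥ 6; k ≥ 0 ⇒ t ≤ 6. That's 1 value of t.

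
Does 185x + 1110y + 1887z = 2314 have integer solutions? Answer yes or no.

gcd(1110, 185) = 185  (1110 = 6×185).
gcd(185, 1887) = 37.
37 does not divide 2314 (remainder 20), so no integer solutions.

no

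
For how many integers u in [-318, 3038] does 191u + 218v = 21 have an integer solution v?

16

gcd(218, 191):
  218 = 1×191 + 27
  191 = 7×27 + 2
  27 = 13×2 + 1
  2 = 2×1
so gcd(218, 191) = 1.
Back-substitute for Bézout coefficients:
  1 = 27 - 13×2
  ... = 191×(-105) + 218×(92)
Scale by 21: particular solution (-2205, 1932); reduce u mod 218: (193, -169).
General solution: u = 193 + 218t, v = -169 - 191t for integer t.
-318 ≤ 193 + 218t ≤ 3038 gives t ∈ [-2, 13], which is 16 values.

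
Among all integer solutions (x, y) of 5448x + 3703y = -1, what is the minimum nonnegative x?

gcd(5448, 3703) = 1  (5448 = 1*3703 + 1745, 3703 = 2*1745 + 213, 1745 = 8*213 + 41, 213 = 5*41 + 8, 41 = 5*8 + 1, 8 = 8*1).
1 divides -1, so solutions exist.
Back-substituting, 5448*(452) + 3703*(-665) = 1.
Scale by -1/1 = -1: (x₀, y₀) = (-452, 665).
General solution: x = -452 + 3703t, y = 665 - 5448t for integer t.
x ≥ 0: smallest is -452 mod 3703 = 3251 (at t = 1), with y = -4783.

3251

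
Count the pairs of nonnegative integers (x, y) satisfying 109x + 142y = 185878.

gcd(142, 109) = 1.
By Bézout, 109·(43) + 142·(-33) = 1.
One solution: (0, 1309).
General: x = 0 + 142t, y = 1309 - 109t.
x ≥ 0 ⇒ t ≥ 0; y ≥ 0 ⇒ t ≤ 12. So t ∈ [0, 12]: 13 solutions.

13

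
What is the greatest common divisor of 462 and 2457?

21

gcd(2457, 462):
  2457 = 5*462 + 147
  462 = 3*147 + 21
  147 = 7*21
so gcd(2457, 462) = 21.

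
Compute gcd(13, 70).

1

gcd(70, 13):
  70 = 5·13 + 5
  13 = 2·5 + 3
  5 = 1·3 + 2
  3 = 1·2 + 1
  2 = 2·1
so gcd(70, 13) = 1.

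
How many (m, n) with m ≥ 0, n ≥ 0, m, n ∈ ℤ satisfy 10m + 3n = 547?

gcd(10, 3) = 1.
By Bézout, 10*(1) + 3*(-3) = 1.
One solution: (1, 179).
General: m = 1 + 3t, n = 179 - 10t.
m ≥ 0 ⇒ t ≥ 0; n ≥ 0 ⇒ t ≤ 17. So t ∈ [0, 17]: 18 solutions.

18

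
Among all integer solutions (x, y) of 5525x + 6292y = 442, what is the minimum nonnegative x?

426

gcd(6292, 5525):
  6292 = 1·5525 + 767
  5525 = 7·767 + 156
  767 = 4·156 + 143
  156 = 1·143 + 13
  143 = 11·13
so gcd(6292, 5525) = 13.
13 divides 442, so solutions exist.
Back-substitute for Bézout coefficients:
  13 = 156 - 1·143
  ... = 5525·(41) + 6292·(-36)
Scale by 442/13 = 34: (x₀, y₀) = (1394, -1224).
General solution: x = 1394 + 484t, y = -1224 - 425t for integer t.
x ≥ 0: smallest is 1394 mod 484 = 426 (at t = -2), with y = -374.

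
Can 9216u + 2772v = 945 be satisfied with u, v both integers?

no

gcd(9216, 2772) = 36  (9216 = 3×2772 + 900, 2772 = 3×900 + 72, 900 = 12×72 + 36, 72 = 2×36).
36 does not divide 945 (remainder 9), so no integer solutions.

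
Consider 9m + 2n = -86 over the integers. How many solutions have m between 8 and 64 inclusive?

gcd(9, 2) = 1.
By Bézout, 9×(1) + 2×(-4) = 1.
Particular solution: (0, -43).
General solution: m = 0 + 2t, n = -43 - 9t for integer t.
8 ≤ 0 + 2t ≤ 64 gives t ∈ [4, 32], which is 29 values.

29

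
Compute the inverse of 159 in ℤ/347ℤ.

gcd(347, 159) = 1.
By Bézout, 159*(-24) + 347*(11) = 1.
So 159*-24 ≡ 1 (mod 347), and -24 mod 347 = 323.

323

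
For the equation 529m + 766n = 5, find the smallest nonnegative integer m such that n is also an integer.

627

gcd(766, 529):
  766 = 1×529 + 237
  529 = 2×237 + 55
  237 = 4×55 + 17
  55 = 3×17 + 4
  17 = 4×4 + 1
  4 = 4×1
so gcd(766, 529) = 1.
1 divides 5, so solutions exist.
Back-substitute for Bézout coefficients:
  1 = 17 - 4×4
  ... = 529×(-181) + 766×(125)
Scale by 5/1 = 5: (m₀, n₀) = (-905, 625).
General solution: m = -905 + 766t, n = 625 - 529t for integer t.
m ≥ 0: smallest is -905 mod 766 = 627 (at t = 2), with n = -433.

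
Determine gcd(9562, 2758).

gcd(9562, 2758):
  9562 = 3·2758 + 1288
  2758 = 2·1288 + 182
  1288 = 7·182 + 14
  182 = 13·14
so gcd(9562, 2758) = 14.

14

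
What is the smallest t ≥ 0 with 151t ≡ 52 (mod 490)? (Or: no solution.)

gcd(490, 151) = 1  (490 = 3·151 + 37, 151 = 4·37 + 3, 37 = 12·3 + 1, 3 = 3·1).
1 divides 52, so solutions exist.
Back-substituting, 151·(-159) + 490·(49) = 1.
So 151·(-159) ≡ 1 (mod 490); multiply by 52: t ≡ -8268 (mod 490).
Smallest nonnegative: t = -8268 mod 490 = 62.

62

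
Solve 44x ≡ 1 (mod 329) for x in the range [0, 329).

172

gcd(329, 44) = 1.
By Bézout, 44·(-157) + 329·(21) = 1.
So 44·-157 ≡ 1 (mod 329), and -157 mod 329 = 172.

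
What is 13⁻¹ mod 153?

gcd(153, 13):
  153 = 11*13 + 10
  13 = 1*10 + 3
  10 = 3*3 + 1
  3 = 3*1
so gcd(153, 13) = 1.
Back-substitute for Bézout coefficients:
  1 = 10 - 3*3
  ... = 13*(-47) + 153*(4)
So 13*-47 ≡ 1 (mod 153), and -47 mod 153 = 106.

106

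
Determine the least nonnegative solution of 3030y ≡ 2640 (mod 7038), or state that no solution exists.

779

gcd(7038, 3030) = 6  (7038 = 2*3030 + 978, 3030 = 3*978 + 96, 978 = 10*96 + 18, 96 = 5*18 + 6, 18 = 3*6).
6 divides 2640, so solutions exist.
Back-substituting, 3030*(367) + 7038*(-158) = 6.
So 3030*(367) ≡ 6 (mod 7038); multiply by 440: y ≡ 161480 (mod 1173).
Smallest nonnegative: y = 161480 mod 1173 = 779.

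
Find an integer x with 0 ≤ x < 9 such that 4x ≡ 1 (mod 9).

gcd(9, 4) = 1  (9 = 2·4 + 1, 4 = 4·1).
Back-substituting, 4·(-2) + 9·(1) = 1.
So 4·-2 ≡ 1 (mod 9), and -2 mod 9 = 7.

7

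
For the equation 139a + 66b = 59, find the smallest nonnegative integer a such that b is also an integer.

65

gcd(139, 66) = 1  (139 = 2*66 + 7, 66 = 9*7 + 3, 7 = 2*3 + 1, 3 = 3*1).
1 divides 59, so solutions exist.
Back-substituting, 139*(19) + 66*(-40) = 1.
Scale by 59/1 = 59: (a₀, b₀) = (1121, -2360).
General solution: a = 1121 + 66t, b = -2360 - 139t for integer t.
a ≥ 0: smallest is 1121 mod 66 = 65 (at t = -16), with b = -136.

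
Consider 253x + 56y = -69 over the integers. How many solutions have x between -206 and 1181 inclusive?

gcd(253, 56) = 1.
By Bézout, 253×(-27) + 56×(122) = 1.
Particular solution: (15, -69).
General solution: x = 15 + 56t, y = -69 - 253t for integer t.
-206 ≤ 15 + 56t ≤ 1181 gives t ∈ [-3, 20], which is 24 values.

24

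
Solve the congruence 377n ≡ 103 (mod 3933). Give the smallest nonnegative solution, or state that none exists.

428

gcd(3933, 377):
  3933 = 10·377 + 163
  377 = 2·163 + 51
  163 = 3·51 + 10
  51 = 5·10 + 1
  10 = 10·1
so gcd(3933, 377) = 1.
1 divides 103, so solutions exist.
Back-substitute for Bézout coefficients:
  1 = 51 - 5·10
  ... = 377·(386) + 3933·(-37)
So 377·(386) ≡ 1 (mod 3933); multiply by 103: n ≡ 39758 (mod 3933).
Smallest nonnegative: n = 39758 mod 3933 = 428.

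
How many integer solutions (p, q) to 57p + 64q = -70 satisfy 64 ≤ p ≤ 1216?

18

gcd(64, 57) = 1.
By Bézout, 57·(9) + 64·(-8) = 1.
Particular solution: (10, -10).
General solution: p = 10 + 64t, q = -10 - 57t for integer t.
64 ≤ 10 + 64t ≤ 1216 gives t ∈ [1, 18], which is 18 values.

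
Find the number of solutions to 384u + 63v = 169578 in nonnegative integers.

gcd(384, 63) = 3  (384 = 6·63 + 6, 63 = 10·6 + 3, 6 = 2·3).
Back-substituting, 384·(-10) + 63·(61) = 3.
Scale by 56526: one solution is (-565260, 3448086). Reduce u mod 21: (18, 2582).
General: u = 18 + 21t, v = 2582 - 128t.
u ≥ 0 ⇒ t ≥ 0; v ≥ 0 ⇒ t ≤ 20. So t ∈ [0, 20]: 21 solutions.

21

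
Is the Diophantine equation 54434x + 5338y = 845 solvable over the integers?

no

gcd(54434, 5338) = 34  (54434 = 10*5338 + 1054, 5338 = 5*1054 + 68, 1054 = 15*68 + 34, 68 = 2*34).
34 does not divide 845 (remainder 29), so no integer solutions.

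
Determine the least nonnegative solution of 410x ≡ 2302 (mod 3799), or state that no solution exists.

1692

gcd(3799, 410) = 1  (3799 = 9*410 + 109, 410 = 3*109 + 83, 109 = 1*83 + 26, 83 = 3*26 + 5, 26 = 5*5 + 1, 5 = 5*1).
1 divides 2302, so solutions exist.
Back-substituting, 410*(-732) + 3799*(79) = 1.
So 410*(-732) ≡ 1 (mod 3799); multiply by 2302: x ≡ -1685064 (mod 3799).
Smallest nonnegative: x = -1685064 mod 3799 = 1692.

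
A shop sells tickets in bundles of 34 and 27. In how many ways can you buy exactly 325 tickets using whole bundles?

Need nonnegative integers with 34j + 27k = 325.
gcd(34, 27) = 1, and 34·(4) + 27·(-5) = 1.
So (j₀, k₀) = (1300, -1625); general j = 1300 + 27t, k = -1625 - 34t.
j ≥ 0 ⇒ t ≥ -48; k ≥ 0 ⇒ t ≤ -48. That's 1 value of t.

1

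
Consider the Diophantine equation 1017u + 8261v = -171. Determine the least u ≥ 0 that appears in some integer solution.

804

gcd(8261, 1017) = 1.
1 divides -171, so solutions exist.
By Bézout, 1017×(-1454) + 8261×(179) = 1.
Scale by -171/1 = -171: (u₀, v₀) = (248634, -30609).
General solution: u = 248634 + 8261t, v = -30609 - 1017t for integer t.
u ≥ 0: smallest is 248634 mod 8261 = 804 (at t = -30), with v = -99.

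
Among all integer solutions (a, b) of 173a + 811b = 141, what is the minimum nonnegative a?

gcd(811, 173) = 1.
1 divides 141, so solutions exist.
By Bézout, 173·(-75) + 811·(16) = 1.
Scale by 141/1 = 141: (a₀, b₀) = (-10575, 2256).
General solution: a = -10575 + 811t, b = 2256 - 173t for integer t.
a ≥ 0: smallest is -10575 mod 811 = 779 (at t = 14), with b = -166.

779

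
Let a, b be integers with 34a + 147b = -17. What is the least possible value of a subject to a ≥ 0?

gcd(147, 34):
  147 = 4·34 + 11
  34 = 3·11 + 1
  11 = 11·1
so gcd(147, 34) = 1.
1 divides -17, so solutions exist.
Back-substitute for Bézout coefficients:
  1 = 34 - 3·11
  ... = 34·(13) + 147·(-3)
Scale by -17/1 = -17: (a₀, b₀) = (-221, 51).
General solution: a = -221 + 147t, b = 51 - 34t for integer t.
a ≥ 0: smallest is -221 mod 147 = 73 (at t = 2), with b = -17.

73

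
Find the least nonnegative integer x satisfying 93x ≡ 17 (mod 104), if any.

gcd(104, 93) = 1.
1 divides 17, so solutions exist.
By Bézout, 93·(-19) + 104·(17) = 1.
So 93·(-19) ≡ 1 (mod 104); multiply by 17: x ≡ -323 (mod 104).
Smallest nonnegative: x = -323 mod 104 = 93.

93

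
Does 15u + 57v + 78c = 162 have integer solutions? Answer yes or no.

yes

gcd(57, 15) = 3  (57 = 3·15 + 12, 15 = 1·12 + 3, 12 = 4·3).
gcd(3, 78) = 3.
3 divides 162, so integer solutions exist.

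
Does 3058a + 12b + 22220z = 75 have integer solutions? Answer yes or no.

gcd(3058, 12):
  3058 = 254·12 + 10
  12 = 1·10 + 2
  10 = 5·2
so gcd(3058, 12) = 2.
gcd(2, 22220) = 2.
2 does not divide 75 (remainder 1), so no integer solutions.

no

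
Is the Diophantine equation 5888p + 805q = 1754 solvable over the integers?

gcd(5888, 805) = 23  (5888 = 7*805 + 253, 805 = 3*253 + 46, 253 = 5*46 + 23, 46 = 2*23).
23 does not divide 1754 (remainder 6), so no integer solutions.

no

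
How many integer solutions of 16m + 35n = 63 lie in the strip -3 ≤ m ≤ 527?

15

gcd(35, 16):
  35 = 2·16 + 3
  16 = 5·3 + 1
  3 = 3·1
so gcd(35, 16) = 1.
Back-substitute for Bézout coefficients:
  1 = 16 - 5·3
  ... = 16·(11) + 35·(-5)
Scale by 63: particular solution (693, -315); reduce m mod 35: (28, -11).
General solution: m = 28 + 35t, n = -11 - 16t for integer t.
-3 ≤ 28 + 35t ≤ 527 gives t ∈ [0, 14], which is 15 values.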